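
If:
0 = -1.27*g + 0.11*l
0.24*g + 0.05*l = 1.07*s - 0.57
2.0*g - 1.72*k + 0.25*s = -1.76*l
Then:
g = 1.30923248053393*s - 0.697441601779755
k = 17.1349238171612*s - 9.05052125100241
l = 15.1156840934372*s - 8.05228031145717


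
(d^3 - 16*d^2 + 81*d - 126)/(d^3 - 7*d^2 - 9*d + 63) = (d - 6)/(d + 3)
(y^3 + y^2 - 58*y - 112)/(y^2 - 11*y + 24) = (y^2 + 9*y + 14)/(y - 3)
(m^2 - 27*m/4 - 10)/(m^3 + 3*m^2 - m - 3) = (m^2 - 27*m/4 - 10)/(m^3 + 3*m^2 - m - 3)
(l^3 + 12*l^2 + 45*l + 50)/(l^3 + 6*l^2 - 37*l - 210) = (l^2 + 7*l + 10)/(l^2 + l - 42)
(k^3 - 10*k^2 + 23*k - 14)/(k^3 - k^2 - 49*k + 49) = (k - 2)/(k + 7)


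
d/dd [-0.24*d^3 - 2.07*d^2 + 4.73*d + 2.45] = -0.72*d^2 - 4.14*d + 4.73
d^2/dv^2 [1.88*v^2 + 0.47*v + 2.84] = 3.76000000000000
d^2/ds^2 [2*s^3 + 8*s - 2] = 12*s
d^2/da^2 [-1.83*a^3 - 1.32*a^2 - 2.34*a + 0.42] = -10.98*a - 2.64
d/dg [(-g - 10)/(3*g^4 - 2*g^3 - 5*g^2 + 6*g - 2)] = (9*g^4 + 116*g^3 - 65*g^2 - 100*g + 62)/(9*g^8 - 12*g^7 - 26*g^6 + 56*g^5 - 11*g^4 - 52*g^3 + 56*g^2 - 24*g + 4)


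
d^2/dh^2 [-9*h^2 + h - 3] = -18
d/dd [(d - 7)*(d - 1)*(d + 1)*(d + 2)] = 4*d^3 - 15*d^2 - 30*d + 5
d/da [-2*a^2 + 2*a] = 2 - 4*a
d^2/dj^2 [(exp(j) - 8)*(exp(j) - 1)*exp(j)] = (9*exp(2*j) - 36*exp(j) + 8)*exp(j)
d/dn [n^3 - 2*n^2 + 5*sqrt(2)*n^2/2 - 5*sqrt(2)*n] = 3*n^2 - 4*n + 5*sqrt(2)*n - 5*sqrt(2)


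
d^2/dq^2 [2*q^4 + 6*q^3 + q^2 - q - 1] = 24*q^2 + 36*q + 2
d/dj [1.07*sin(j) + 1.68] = 1.07*cos(j)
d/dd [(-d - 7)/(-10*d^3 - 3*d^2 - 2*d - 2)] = (10*d^3 + 3*d^2 + 2*d - 2*(d + 7)*(15*d^2 + 3*d + 1) + 2)/(10*d^3 + 3*d^2 + 2*d + 2)^2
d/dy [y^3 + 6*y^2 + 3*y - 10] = 3*y^2 + 12*y + 3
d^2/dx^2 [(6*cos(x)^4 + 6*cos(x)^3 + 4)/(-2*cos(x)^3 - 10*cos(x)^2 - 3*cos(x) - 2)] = 16*(2162*(1 - cos(x)^2)^2 - 474*sin(x)^6 + 12*cos(x)^10 + 180*cos(x)^9 + 1176*cos(x)^8 + 1206*cos(x)^7 + 279*cos(x)^6 + 722*cos(x)^5 - 646*cos(x)^3 + 1236*cos(x)^2 - 396*cos(x) - 1644)/(20*cos(x)^2 + 9*cos(x) + cos(3*x) + 4)^3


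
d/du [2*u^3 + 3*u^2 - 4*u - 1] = 6*u^2 + 6*u - 4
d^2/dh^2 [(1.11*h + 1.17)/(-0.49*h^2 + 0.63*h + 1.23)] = ((0.98*h - 0.63)*(1.11*h + 1.17)*(1.96*h - 1.26) + (3.2634*h - 0.252)*(-0.49*h^2 + 0.63*h + 1.23))/(-0.49*h^2 + 0.63*h + 1.23)^3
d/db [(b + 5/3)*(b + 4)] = 2*b + 17/3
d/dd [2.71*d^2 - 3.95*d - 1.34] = 5.42*d - 3.95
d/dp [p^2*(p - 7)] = p*(3*p - 14)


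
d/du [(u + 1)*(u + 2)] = 2*u + 3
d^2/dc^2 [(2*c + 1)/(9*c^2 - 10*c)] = 2*(162*c^3 + 243*c^2 - 270*c + 100)/(c^3*(729*c^3 - 2430*c^2 + 2700*c - 1000))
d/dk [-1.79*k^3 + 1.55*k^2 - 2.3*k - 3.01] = -5.37*k^2 + 3.1*k - 2.3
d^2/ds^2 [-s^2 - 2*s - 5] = -2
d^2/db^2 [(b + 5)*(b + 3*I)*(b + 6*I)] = 6*b + 10 + 18*I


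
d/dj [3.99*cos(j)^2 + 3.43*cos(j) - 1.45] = -(7.98*cos(j) + 3.43)*sin(j)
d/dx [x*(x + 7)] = 2*x + 7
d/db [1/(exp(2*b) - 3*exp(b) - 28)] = (3 - 2*exp(b))*exp(b)/(-exp(2*b) + 3*exp(b) + 28)^2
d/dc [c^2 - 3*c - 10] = 2*c - 3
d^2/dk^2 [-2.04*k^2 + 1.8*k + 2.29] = -4.08000000000000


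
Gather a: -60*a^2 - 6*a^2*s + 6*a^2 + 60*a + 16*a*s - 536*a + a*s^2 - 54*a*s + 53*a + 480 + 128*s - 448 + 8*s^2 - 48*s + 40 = a^2*(-6*s - 54) + a*(s^2 - 38*s - 423) + 8*s^2 + 80*s + 72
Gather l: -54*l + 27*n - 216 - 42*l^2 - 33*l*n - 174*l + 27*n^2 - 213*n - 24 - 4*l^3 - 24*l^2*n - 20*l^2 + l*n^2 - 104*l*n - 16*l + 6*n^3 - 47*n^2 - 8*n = -4*l^3 + l^2*(-24*n - 62) + l*(n^2 - 137*n - 244) + 6*n^3 - 20*n^2 - 194*n - 240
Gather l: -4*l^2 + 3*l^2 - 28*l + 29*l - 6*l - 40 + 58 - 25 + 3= -l^2 - 5*l - 4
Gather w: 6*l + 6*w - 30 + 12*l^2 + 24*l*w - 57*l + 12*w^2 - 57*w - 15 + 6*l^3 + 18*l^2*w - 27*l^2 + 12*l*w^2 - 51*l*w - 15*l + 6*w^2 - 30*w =6*l^3 - 15*l^2 - 66*l + w^2*(12*l + 18) + w*(18*l^2 - 27*l - 81) - 45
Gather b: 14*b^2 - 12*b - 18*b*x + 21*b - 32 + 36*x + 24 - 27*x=14*b^2 + b*(9 - 18*x) + 9*x - 8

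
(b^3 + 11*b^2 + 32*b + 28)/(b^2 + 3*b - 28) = (b^2 + 4*b + 4)/(b - 4)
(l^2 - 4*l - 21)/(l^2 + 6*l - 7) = (l^2 - 4*l - 21)/(l^2 + 6*l - 7)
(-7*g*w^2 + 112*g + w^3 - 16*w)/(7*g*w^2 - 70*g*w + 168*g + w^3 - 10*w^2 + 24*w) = (-7*g*w - 28*g + w^2 + 4*w)/(7*g*w - 42*g + w^2 - 6*w)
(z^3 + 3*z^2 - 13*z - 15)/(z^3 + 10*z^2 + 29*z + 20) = (z - 3)/(z + 4)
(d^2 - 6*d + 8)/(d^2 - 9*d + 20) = (d - 2)/(d - 5)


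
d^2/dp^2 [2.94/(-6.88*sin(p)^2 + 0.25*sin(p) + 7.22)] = (-556.652544*sin(p)^4 + 15.1704*sin(p)^3 + 250.63353*sin(p)^2 - 25.0341*sin(p) + 292.448268)/(-6.88*sin(p)^2 + 0.25*sin(p) + 7.22)^3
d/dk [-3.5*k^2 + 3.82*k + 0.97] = 3.82 - 7.0*k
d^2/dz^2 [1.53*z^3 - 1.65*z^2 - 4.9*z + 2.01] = 9.18*z - 3.3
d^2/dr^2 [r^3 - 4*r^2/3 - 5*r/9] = 6*r - 8/3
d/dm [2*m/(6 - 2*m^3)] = (2*m^3 + 3)/(m^3 - 3)^2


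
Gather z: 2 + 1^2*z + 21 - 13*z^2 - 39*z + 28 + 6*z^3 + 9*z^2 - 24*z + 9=6*z^3 - 4*z^2 - 62*z + 60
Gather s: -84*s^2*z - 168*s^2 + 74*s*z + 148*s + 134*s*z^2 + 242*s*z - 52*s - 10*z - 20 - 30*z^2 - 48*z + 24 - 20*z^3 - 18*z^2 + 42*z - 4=s^2*(-84*z - 168) + s*(134*z^2 + 316*z + 96) - 20*z^3 - 48*z^2 - 16*z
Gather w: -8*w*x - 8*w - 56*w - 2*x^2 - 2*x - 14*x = w*(-8*x - 64) - 2*x^2 - 16*x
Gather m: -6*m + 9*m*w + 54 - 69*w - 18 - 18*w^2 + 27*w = m*(9*w - 6) - 18*w^2 - 42*w + 36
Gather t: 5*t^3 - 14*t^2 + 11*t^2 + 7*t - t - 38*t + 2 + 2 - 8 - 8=5*t^3 - 3*t^2 - 32*t - 12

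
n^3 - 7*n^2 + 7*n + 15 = (n - 5)*(n - 3)*(n + 1)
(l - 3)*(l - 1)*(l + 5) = l^3 + l^2 - 17*l + 15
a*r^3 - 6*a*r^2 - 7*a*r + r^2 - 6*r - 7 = (r - 7)*(r + 1)*(a*r + 1)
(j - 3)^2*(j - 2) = j^3 - 8*j^2 + 21*j - 18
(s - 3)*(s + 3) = s^2 - 9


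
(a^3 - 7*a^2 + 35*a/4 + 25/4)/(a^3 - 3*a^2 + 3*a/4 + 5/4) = (a - 5)/(a - 1)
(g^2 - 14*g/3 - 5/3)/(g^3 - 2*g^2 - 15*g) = (g + 1/3)/(g*(g + 3))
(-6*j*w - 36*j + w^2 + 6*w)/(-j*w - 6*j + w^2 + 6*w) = (-6*j + w)/(-j + w)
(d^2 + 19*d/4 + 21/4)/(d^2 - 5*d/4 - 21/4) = (d + 3)/(d - 3)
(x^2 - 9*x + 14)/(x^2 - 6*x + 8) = (x - 7)/(x - 4)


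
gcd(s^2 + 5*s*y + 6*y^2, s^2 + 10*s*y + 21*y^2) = s + 3*y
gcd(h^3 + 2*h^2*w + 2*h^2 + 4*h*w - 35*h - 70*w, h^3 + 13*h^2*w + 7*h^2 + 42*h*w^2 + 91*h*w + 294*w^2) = h + 7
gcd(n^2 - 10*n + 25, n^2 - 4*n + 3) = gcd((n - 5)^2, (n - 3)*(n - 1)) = 1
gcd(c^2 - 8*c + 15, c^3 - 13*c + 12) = c - 3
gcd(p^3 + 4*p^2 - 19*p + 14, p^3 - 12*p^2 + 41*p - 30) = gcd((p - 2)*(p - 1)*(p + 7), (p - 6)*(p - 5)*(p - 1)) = p - 1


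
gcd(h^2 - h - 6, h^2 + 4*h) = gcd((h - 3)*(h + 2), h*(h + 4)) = 1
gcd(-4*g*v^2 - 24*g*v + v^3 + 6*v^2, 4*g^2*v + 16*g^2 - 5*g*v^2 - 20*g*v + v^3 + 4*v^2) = -4*g + v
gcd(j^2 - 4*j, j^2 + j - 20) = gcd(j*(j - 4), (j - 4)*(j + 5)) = j - 4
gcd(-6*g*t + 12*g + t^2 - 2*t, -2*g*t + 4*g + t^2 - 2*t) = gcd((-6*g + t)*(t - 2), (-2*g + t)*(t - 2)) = t - 2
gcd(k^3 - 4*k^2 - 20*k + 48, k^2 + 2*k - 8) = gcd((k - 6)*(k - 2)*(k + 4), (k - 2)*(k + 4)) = k^2 + 2*k - 8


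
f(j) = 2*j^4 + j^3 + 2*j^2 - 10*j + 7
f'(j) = 8*j^3 + 3*j^2 + 4*j - 10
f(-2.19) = 73.99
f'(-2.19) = -88.40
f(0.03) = 6.70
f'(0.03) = -9.88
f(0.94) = 1.76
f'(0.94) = 3.06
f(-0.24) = 9.51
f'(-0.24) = -10.90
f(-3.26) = 252.10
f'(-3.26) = -268.33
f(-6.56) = 3580.15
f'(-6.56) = -2165.54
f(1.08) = 2.51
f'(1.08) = 7.90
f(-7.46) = 5971.94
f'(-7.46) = -3194.17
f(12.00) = 43375.00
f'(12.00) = 14294.00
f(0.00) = 7.00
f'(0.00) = -10.00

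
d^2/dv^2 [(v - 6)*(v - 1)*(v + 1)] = 6*v - 12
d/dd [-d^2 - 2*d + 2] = -2*d - 2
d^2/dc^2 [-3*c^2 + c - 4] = -6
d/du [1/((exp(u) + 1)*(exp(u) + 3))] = 2*(-exp(u) - 2)*exp(u)/(exp(4*u) + 8*exp(3*u) + 22*exp(2*u) + 24*exp(u) + 9)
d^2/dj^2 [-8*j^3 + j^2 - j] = 2 - 48*j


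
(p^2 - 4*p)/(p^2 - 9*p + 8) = p*(p - 4)/(p^2 - 9*p + 8)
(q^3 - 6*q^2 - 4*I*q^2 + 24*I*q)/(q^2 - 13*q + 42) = q*(q - 4*I)/(q - 7)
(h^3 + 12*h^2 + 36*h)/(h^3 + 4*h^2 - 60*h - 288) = h/(h - 8)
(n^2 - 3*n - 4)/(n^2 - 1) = (n - 4)/(n - 1)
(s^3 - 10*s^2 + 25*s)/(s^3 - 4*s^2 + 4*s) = (s^2 - 10*s + 25)/(s^2 - 4*s + 4)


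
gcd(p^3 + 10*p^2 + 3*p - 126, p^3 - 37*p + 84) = p^2 + 4*p - 21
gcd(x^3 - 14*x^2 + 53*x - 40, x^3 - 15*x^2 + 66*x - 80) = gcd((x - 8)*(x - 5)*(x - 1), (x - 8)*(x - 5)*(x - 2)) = x^2 - 13*x + 40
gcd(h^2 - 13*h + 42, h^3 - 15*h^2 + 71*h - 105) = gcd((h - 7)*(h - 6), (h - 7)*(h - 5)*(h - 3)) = h - 7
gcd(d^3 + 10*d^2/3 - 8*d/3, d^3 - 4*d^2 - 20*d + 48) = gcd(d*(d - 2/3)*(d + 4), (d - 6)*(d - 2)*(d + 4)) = d + 4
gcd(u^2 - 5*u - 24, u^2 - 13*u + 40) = u - 8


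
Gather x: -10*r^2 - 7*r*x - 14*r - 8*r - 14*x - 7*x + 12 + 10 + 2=-10*r^2 - 22*r + x*(-7*r - 21) + 24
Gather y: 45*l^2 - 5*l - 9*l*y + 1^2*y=45*l^2 - 5*l + y*(1 - 9*l)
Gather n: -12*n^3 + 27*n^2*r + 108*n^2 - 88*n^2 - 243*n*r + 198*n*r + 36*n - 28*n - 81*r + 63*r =-12*n^3 + n^2*(27*r + 20) + n*(8 - 45*r) - 18*r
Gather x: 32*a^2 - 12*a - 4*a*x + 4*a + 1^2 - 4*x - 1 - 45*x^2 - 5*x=32*a^2 - 8*a - 45*x^2 + x*(-4*a - 9)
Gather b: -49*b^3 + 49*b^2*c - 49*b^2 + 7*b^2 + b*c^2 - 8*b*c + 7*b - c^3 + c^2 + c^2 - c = -49*b^3 + b^2*(49*c - 42) + b*(c^2 - 8*c + 7) - c^3 + 2*c^2 - c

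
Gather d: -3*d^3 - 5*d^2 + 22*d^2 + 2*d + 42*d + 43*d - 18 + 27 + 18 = -3*d^3 + 17*d^2 + 87*d + 27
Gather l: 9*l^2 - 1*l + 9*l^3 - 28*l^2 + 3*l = 9*l^3 - 19*l^2 + 2*l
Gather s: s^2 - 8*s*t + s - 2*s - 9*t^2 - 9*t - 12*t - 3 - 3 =s^2 + s*(-8*t - 1) - 9*t^2 - 21*t - 6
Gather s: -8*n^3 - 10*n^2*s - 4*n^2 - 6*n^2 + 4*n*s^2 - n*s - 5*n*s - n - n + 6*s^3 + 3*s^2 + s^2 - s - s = -8*n^3 - 10*n^2 - 2*n + 6*s^3 + s^2*(4*n + 4) + s*(-10*n^2 - 6*n - 2)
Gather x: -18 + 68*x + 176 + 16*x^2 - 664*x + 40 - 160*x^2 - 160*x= -144*x^2 - 756*x + 198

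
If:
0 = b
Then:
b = 0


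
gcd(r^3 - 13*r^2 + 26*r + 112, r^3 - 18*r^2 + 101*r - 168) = r^2 - 15*r + 56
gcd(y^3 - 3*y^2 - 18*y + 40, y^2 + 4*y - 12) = y - 2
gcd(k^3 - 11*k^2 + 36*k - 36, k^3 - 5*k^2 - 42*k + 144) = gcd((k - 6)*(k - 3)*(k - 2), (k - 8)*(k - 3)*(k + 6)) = k - 3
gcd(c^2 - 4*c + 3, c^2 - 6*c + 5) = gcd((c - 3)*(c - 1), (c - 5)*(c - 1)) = c - 1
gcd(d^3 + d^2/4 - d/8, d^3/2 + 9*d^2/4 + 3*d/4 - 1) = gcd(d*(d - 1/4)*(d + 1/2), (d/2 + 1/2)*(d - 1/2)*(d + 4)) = 1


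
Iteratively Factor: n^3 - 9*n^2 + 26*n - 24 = (n - 3)*(n^2 - 6*n + 8) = (n - 4)*(n - 3)*(n - 2)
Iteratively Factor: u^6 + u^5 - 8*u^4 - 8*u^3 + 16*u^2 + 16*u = (u - 2)*(u^5 + 3*u^4 - 2*u^3 - 12*u^2 - 8*u) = u*(u - 2)*(u^4 + 3*u^3 - 2*u^2 - 12*u - 8) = u*(u - 2)*(u + 2)*(u^3 + u^2 - 4*u - 4) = u*(u - 2)^2*(u + 2)*(u^2 + 3*u + 2) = u*(u - 2)^2*(u + 1)*(u + 2)*(u + 2)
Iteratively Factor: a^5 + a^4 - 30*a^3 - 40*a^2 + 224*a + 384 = (a + 2)*(a^4 - a^3 - 28*a^2 + 16*a + 192) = (a - 4)*(a + 2)*(a^3 + 3*a^2 - 16*a - 48) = (a - 4)*(a + 2)*(a + 4)*(a^2 - a - 12) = (a - 4)^2*(a + 2)*(a + 4)*(a + 3)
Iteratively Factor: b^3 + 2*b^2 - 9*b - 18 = (b - 3)*(b^2 + 5*b + 6) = (b - 3)*(b + 3)*(b + 2)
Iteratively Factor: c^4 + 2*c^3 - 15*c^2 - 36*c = (c)*(c^3 + 2*c^2 - 15*c - 36) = c*(c + 3)*(c^2 - c - 12) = c*(c + 3)^2*(c - 4)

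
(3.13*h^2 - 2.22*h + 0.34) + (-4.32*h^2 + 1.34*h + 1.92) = -1.19*h^2 - 0.88*h + 2.26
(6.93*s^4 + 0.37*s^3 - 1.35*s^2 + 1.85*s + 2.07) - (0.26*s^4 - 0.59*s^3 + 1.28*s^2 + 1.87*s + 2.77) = 6.67*s^4 + 0.96*s^3 - 2.63*s^2 - 0.02*s - 0.7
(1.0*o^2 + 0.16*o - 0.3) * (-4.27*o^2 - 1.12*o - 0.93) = -4.27*o^4 - 1.8032*o^3 + 0.1718*o^2 + 0.1872*o + 0.279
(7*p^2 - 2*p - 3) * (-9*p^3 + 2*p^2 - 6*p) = -63*p^5 + 32*p^4 - 19*p^3 + 6*p^2 + 18*p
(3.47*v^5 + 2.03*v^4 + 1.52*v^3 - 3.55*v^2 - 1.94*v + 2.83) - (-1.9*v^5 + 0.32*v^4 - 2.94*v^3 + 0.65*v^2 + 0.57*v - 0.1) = 5.37*v^5 + 1.71*v^4 + 4.46*v^3 - 4.2*v^2 - 2.51*v + 2.93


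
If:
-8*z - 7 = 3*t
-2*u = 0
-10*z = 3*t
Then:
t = -35/3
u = 0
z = 7/2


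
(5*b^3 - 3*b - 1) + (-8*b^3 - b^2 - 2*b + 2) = -3*b^3 - b^2 - 5*b + 1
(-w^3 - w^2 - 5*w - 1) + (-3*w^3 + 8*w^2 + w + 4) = -4*w^3 + 7*w^2 - 4*w + 3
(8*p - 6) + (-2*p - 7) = 6*p - 13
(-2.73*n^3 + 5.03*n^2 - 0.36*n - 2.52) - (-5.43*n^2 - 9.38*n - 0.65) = -2.73*n^3 + 10.46*n^2 + 9.02*n - 1.87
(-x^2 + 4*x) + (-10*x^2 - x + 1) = -11*x^2 + 3*x + 1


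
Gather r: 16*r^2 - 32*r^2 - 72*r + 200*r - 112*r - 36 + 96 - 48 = -16*r^2 + 16*r + 12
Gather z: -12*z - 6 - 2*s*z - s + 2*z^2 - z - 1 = -s + 2*z^2 + z*(-2*s - 13) - 7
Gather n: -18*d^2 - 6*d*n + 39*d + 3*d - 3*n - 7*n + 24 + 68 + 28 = -18*d^2 + 42*d + n*(-6*d - 10) + 120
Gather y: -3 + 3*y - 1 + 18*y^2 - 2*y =18*y^2 + y - 4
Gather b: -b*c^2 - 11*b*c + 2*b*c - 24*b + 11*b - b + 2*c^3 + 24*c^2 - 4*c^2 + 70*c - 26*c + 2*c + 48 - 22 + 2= b*(-c^2 - 9*c - 14) + 2*c^3 + 20*c^2 + 46*c + 28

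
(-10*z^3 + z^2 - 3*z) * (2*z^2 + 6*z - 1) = -20*z^5 - 58*z^4 + 10*z^3 - 19*z^2 + 3*z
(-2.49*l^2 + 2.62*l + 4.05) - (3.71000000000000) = -2.49*l^2 + 2.62*l + 0.34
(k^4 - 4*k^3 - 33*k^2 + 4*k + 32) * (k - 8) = k^5 - 12*k^4 - k^3 + 268*k^2 - 256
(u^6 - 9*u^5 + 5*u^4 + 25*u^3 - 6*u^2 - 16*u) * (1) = u^6 - 9*u^5 + 5*u^4 + 25*u^3 - 6*u^2 - 16*u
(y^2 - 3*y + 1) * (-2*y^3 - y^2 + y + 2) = -2*y^5 + 5*y^4 + 2*y^3 - 2*y^2 - 5*y + 2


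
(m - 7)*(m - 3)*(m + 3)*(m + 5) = m^4 - 2*m^3 - 44*m^2 + 18*m + 315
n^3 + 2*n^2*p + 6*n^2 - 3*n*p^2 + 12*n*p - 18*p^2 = (n + 6)*(n - p)*(n + 3*p)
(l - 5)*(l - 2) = l^2 - 7*l + 10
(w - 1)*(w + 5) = w^2 + 4*w - 5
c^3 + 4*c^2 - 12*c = c*(c - 2)*(c + 6)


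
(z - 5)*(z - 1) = z^2 - 6*z + 5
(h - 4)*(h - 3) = h^2 - 7*h + 12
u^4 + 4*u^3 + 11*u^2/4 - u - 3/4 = (u - 1/2)*(u + 1/2)*(u + 1)*(u + 3)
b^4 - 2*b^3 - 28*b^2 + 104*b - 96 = (b - 4)*(b - 2)^2*(b + 6)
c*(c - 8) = c^2 - 8*c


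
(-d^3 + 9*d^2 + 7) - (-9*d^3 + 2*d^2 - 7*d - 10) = 8*d^3 + 7*d^2 + 7*d + 17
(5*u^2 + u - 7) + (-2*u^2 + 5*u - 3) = 3*u^2 + 6*u - 10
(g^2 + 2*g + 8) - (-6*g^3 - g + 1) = 6*g^3 + g^2 + 3*g + 7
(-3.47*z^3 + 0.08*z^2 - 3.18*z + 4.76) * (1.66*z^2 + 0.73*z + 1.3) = -5.7602*z^5 - 2.4003*z^4 - 9.7314*z^3 + 5.6842*z^2 - 0.659200000000001*z + 6.188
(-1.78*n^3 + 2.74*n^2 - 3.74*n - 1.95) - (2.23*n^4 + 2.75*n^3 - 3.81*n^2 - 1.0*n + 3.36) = -2.23*n^4 - 4.53*n^3 + 6.55*n^2 - 2.74*n - 5.31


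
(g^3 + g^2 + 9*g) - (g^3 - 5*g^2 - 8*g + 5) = 6*g^2 + 17*g - 5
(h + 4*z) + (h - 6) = 2*h + 4*z - 6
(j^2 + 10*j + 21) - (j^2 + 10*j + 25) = -4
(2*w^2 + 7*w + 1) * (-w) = -2*w^3 - 7*w^2 - w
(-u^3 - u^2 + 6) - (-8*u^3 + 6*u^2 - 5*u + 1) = 7*u^3 - 7*u^2 + 5*u + 5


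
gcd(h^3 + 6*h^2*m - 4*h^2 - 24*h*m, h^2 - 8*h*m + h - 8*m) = 1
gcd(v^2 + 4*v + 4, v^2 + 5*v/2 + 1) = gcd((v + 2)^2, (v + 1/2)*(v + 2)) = v + 2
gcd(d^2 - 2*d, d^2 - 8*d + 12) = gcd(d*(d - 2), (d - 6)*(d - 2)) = d - 2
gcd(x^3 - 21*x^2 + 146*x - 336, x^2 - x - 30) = x - 6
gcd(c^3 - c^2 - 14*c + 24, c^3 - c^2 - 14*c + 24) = c^3 - c^2 - 14*c + 24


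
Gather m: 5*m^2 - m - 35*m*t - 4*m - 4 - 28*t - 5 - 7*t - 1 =5*m^2 + m*(-35*t - 5) - 35*t - 10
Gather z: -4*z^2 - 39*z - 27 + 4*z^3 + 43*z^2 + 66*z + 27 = 4*z^3 + 39*z^2 + 27*z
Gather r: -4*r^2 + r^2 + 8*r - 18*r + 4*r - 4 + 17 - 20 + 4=-3*r^2 - 6*r - 3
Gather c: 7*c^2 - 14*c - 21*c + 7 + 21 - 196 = 7*c^2 - 35*c - 168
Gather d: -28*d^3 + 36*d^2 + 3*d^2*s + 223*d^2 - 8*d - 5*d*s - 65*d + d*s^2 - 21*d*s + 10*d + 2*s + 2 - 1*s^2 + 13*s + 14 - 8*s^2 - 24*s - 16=-28*d^3 + d^2*(3*s + 259) + d*(s^2 - 26*s - 63) - 9*s^2 - 9*s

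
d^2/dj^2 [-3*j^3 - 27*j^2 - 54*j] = -18*j - 54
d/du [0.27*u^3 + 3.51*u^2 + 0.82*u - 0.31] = 0.81*u^2 + 7.02*u + 0.82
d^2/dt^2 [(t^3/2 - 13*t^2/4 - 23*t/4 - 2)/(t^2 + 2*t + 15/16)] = 8*(2336*t^3 + 6096*t^2 + 5622*t + 1843)/(4096*t^6 + 24576*t^5 + 60672*t^4 + 78848*t^3 + 56880*t^2 + 21600*t + 3375)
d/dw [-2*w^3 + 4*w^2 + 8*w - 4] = -6*w^2 + 8*w + 8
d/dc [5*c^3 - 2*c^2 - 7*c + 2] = 15*c^2 - 4*c - 7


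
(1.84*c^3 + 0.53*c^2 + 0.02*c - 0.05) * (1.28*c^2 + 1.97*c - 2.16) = 2.3552*c^5 + 4.3032*c^4 - 2.9047*c^3 - 1.1694*c^2 - 0.1417*c + 0.108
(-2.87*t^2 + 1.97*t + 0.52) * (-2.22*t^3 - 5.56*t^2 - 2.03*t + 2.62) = 6.3714*t^5 + 11.5838*t^4 - 6.2815*t^3 - 14.4097*t^2 + 4.1058*t + 1.3624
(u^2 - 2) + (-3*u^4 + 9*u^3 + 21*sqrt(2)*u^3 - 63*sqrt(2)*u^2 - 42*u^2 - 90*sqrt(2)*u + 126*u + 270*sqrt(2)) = -3*u^4 + 9*u^3 + 21*sqrt(2)*u^3 - 63*sqrt(2)*u^2 - 41*u^2 - 90*sqrt(2)*u + 126*u - 2 + 270*sqrt(2)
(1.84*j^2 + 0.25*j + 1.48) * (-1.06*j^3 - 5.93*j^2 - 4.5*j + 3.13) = -1.9504*j^5 - 11.1762*j^4 - 11.3313*j^3 - 4.1422*j^2 - 5.8775*j + 4.6324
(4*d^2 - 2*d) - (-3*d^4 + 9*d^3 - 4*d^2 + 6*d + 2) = 3*d^4 - 9*d^3 + 8*d^2 - 8*d - 2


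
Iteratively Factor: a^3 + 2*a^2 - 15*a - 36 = (a - 4)*(a^2 + 6*a + 9) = (a - 4)*(a + 3)*(a + 3)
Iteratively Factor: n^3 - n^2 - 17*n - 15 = (n - 5)*(n^2 + 4*n + 3) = (n - 5)*(n + 1)*(n + 3)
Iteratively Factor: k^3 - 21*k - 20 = (k + 1)*(k^2 - k - 20) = (k + 1)*(k + 4)*(k - 5)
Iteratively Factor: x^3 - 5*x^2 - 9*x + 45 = (x - 5)*(x^2 - 9) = (x - 5)*(x + 3)*(x - 3)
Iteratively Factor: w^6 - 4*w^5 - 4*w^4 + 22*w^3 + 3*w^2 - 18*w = (w - 3)*(w^5 - w^4 - 7*w^3 + w^2 + 6*w) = w*(w - 3)*(w^4 - w^3 - 7*w^2 + w + 6) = w*(w - 3)^2*(w^3 + 2*w^2 - w - 2) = w*(w - 3)^2*(w - 1)*(w^2 + 3*w + 2) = w*(w - 3)^2*(w - 1)*(w + 2)*(w + 1)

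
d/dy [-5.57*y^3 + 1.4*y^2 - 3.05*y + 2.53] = -16.71*y^2 + 2.8*y - 3.05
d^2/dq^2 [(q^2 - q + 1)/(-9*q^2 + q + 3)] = 8*(18*q^3 - 81*q^2 + 27*q - 10)/(729*q^6 - 243*q^5 - 702*q^4 + 161*q^3 + 234*q^2 - 27*q - 27)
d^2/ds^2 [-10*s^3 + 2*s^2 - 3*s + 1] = 4 - 60*s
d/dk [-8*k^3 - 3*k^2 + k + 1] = -24*k^2 - 6*k + 1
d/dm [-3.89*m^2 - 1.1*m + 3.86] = -7.78*m - 1.1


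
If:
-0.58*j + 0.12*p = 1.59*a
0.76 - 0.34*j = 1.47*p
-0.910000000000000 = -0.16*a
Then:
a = 5.69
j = -14.78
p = 3.93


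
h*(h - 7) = h^2 - 7*h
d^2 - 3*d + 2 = (d - 2)*(d - 1)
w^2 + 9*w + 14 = (w + 2)*(w + 7)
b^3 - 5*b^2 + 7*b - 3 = (b - 3)*(b - 1)^2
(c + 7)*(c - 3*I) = c^2 + 7*c - 3*I*c - 21*I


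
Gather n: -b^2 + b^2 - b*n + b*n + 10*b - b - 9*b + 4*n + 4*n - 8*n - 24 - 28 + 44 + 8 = 0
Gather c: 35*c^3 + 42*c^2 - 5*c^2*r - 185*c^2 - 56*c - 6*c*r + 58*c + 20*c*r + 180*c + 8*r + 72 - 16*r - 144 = 35*c^3 + c^2*(-5*r - 143) + c*(14*r + 182) - 8*r - 72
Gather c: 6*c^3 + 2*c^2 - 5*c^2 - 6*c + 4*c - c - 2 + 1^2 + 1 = 6*c^3 - 3*c^2 - 3*c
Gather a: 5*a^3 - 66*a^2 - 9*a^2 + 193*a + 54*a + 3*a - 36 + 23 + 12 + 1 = 5*a^3 - 75*a^2 + 250*a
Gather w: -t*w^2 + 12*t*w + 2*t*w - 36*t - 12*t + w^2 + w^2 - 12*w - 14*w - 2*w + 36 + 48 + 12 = -48*t + w^2*(2 - t) + w*(14*t - 28) + 96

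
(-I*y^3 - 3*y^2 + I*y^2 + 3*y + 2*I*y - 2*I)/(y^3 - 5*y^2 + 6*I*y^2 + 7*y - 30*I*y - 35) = (-I*y^2 + y*(-2 + I) + 2)/(y^2 + y*(-5 + 7*I) - 35*I)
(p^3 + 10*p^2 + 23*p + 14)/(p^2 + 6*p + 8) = (p^2 + 8*p + 7)/(p + 4)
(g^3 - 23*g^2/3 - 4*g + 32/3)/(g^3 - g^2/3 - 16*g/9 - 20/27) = 9*(-3*g^3 + 23*g^2 + 12*g - 32)/(-27*g^3 + 9*g^2 + 48*g + 20)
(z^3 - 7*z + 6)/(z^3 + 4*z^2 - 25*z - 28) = (z^3 - 7*z + 6)/(z^3 + 4*z^2 - 25*z - 28)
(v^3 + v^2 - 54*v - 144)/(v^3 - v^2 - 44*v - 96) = (v + 6)/(v + 4)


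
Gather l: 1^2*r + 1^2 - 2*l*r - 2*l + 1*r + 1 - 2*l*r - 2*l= l*(-4*r - 4) + 2*r + 2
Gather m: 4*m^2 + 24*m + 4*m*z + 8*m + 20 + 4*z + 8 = 4*m^2 + m*(4*z + 32) + 4*z + 28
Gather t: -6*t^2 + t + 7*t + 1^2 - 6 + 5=-6*t^2 + 8*t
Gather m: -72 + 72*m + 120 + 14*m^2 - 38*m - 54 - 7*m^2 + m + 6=7*m^2 + 35*m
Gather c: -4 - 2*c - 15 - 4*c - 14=-6*c - 33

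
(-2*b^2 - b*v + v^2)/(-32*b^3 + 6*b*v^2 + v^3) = (b + v)/(16*b^2 + 8*b*v + v^2)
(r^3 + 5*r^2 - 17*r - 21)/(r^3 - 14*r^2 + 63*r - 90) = (r^2 + 8*r + 7)/(r^2 - 11*r + 30)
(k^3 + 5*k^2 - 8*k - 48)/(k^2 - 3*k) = k + 8 + 16/k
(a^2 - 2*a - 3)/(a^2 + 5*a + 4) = (a - 3)/(a + 4)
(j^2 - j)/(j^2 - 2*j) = (j - 1)/(j - 2)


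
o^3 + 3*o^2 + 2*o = o*(o + 1)*(o + 2)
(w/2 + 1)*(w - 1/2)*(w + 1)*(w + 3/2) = w^4/2 + 2*w^3 + 17*w^2/8 - w/8 - 3/4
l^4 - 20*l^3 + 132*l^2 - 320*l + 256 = (l - 8)^2*(l - 2)^2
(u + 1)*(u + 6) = u^2 + 7*u + 6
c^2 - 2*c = c*(c - 2)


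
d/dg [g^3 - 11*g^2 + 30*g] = 3*g^2 - 22*g + 30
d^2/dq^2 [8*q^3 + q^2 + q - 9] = 48*q + 2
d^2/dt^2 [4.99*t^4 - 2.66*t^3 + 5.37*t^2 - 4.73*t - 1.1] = 59.88*t^2 - 15.96*t + 10.74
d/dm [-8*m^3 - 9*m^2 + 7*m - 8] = -24*m^2 - 18*m + 7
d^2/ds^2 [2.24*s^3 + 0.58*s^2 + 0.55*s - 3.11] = 13.44*s + 1.16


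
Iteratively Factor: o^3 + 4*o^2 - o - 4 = (o - 1)*(o^2 + 5*o + 4) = (o - 1)*(o + 1)*(o + 4)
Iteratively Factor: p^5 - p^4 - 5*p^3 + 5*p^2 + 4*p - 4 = (p - 1)*(p^4 - 5*p^2 + 4) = (p - 1)^2*(p^3 + p^2 - 4*p - 4) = (p - 1)^2*(p + 1)*(p^2 - 4) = (p - 2)*(p - 1)^2*(p + 1)*(p + 2)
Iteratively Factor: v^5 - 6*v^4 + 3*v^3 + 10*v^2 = (v - 5)*(v^4 - v^3 - 2*v^2) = (v - 5)*(v + 1)*(v^3 - 2*v^2) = (v - 5)*(v - 2)*(v + 1)*(v^2) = v*(v - 5)*(v - 2)*(v + 1)*(v)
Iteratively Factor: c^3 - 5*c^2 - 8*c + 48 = (c + 3)*(c^2 - 8*c + 16) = (c - 4)*(c + 3)*(c - 4)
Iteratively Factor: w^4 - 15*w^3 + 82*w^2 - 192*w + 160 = (w - 4)*(w^3 - 11*w^2 + 38*w - 40) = (w - 4)*(w - 2)*(w^2 - 9*w + 20) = (w - 5)*(w - 4)*(w - 2)*(w - 4)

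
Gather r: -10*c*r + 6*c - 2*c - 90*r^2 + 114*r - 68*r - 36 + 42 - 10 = 4*c - 90*r^2 + r*(46 - 10*c) - 4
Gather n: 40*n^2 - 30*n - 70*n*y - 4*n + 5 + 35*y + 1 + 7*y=40*n^2 + n*(-70*y - 34) + 42*y + 6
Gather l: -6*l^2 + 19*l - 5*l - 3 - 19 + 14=-6*l^2 + 14*l - 8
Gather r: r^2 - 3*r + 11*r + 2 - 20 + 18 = r^2 + 8*r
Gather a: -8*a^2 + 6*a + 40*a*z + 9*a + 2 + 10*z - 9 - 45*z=-8*a^2 + a*(40*z + 15) - 35*z - 7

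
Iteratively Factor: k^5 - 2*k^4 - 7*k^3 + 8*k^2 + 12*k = (k - 2)*(k^4 - 7*k^2 - 6*k) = (k - 3)*(k - 2)*(k^3 + 3*k^2 + 2*k) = (k - 3)*(k - 2)*(k + 1)*(k^2 + 2*k) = (k - 3)*(k - 2)*(k + 1)*(k + 2)*(k)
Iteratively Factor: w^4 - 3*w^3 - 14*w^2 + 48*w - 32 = (w + 4)*(w^3 - 7*w^2 + 14*w - 8) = (w - 1)*(w + 4)*(w^2 - 6*w + 8) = (w - 2)*(w - 1)*(w + 4)*(w - 4)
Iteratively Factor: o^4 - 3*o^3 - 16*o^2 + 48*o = (o - 3)*(o^3 - 16*o) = (o - 4)*(o - 3)*(o^2 + 4*o) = (o - 4)*(o - 3)*(o + 4)*(o)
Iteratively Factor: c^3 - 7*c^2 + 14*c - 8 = (c - 4)*(c^2 - 3*c + 2) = (c - 4)*(c - 2)*(c - 1)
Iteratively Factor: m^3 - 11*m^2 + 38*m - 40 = (m - 4)*(m^2 - 7*m + 10) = (m - 5)*(m - 4)*(m - 2)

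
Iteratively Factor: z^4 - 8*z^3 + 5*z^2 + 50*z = (z - 5)*(z^3 - 3*z^2 - 10*z) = z*(z - 5)*(z^2 - 3*z - 10) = z*(z - 5)*(z + 2)*(z - 5)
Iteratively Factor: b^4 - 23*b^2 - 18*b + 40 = (b - 5)*(b^3 + 5*b^2 + 2*b - 8) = (b - 5)*(b - 1)*(b^2 + 6*b + 8) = (b - 5)*(b - 1)*(b + 2)*(b + 4)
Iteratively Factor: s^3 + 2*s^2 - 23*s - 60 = (s + 3)*(s^2 - s - 20) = (s - 5)*(s + 3)*(s + 4)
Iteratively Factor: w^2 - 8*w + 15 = (w - 5)*(w - 3)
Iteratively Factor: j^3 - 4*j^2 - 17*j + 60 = (j - 5)*(j^2 + j - 12) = (j - 5)*(j + 4)*(j - 3)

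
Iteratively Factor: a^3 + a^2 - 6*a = (a + 3)*(a^2 - 2*a) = (a - 2)*(a + 3)*(a)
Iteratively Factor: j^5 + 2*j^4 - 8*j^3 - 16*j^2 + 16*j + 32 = (j - 2)*(j^4 + 4*j^3 - 16*j - 16) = (j - 2)*(j + 2)*(j^3 + 2*j^2 - 4*j - 8) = (j - 2)^2*(j + 2)*(j^2 + 4*j + 4) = (j - 2)^2*(j + 2)^2*(j + 2)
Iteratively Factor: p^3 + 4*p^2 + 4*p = (p)*(p^2 + 4*p + 4) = p*(p + 2)*(p + 2)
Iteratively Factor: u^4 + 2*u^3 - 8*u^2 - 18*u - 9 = (u - 3)*(u^3 + 5*u^2 + 7*u + 3) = (u - 3)*(u + 1)*(u^2 + 4*u + 3) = (u - 3)*(u + 1)*(u + 3)*(u + 1)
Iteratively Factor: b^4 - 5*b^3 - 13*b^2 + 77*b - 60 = (b - 3)*(b^3 - 2*b^2 - 19*b + 20) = (b - 3)*(b - 1)*(b^2 - b - 20) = (b - 3)*(b - 1)*(b + 4)*(b - 5)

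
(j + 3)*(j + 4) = j^2 + 7*j + 12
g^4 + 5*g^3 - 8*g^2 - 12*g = g*(g - 2)*(g + 1)*(g + 6)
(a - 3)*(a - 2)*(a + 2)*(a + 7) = a^4 + 4*a^3 - 25*a^2 - 16*a + 84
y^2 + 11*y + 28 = (y + 4)*(y + 7)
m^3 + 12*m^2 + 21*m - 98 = (m - 2)*(m + 7)^2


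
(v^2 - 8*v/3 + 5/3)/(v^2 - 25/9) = 3*(v - 1)/(3*v + 5)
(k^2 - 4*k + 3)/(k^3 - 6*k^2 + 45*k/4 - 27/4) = 4*(k - 1)/(4*k^2 - 12*k + 9)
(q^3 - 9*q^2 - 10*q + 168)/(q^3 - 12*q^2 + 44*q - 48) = (q^2 - 3*q - 28)/(q^2 - 6*q + 8)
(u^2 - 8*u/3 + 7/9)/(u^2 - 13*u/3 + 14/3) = (u - 1/3)/(u - 2)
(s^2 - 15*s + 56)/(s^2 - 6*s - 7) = (s - 8)/(s + 1)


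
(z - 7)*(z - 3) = z^2 - 10*z + 21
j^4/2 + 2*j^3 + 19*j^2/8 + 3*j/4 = j*(j/2 + 1)*(j + 1/2)*(j + 3/2)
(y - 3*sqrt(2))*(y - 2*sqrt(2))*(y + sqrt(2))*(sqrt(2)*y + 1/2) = sqrt(2)*y^4 - 15*y^3/2 + 25*y + 6*sqrt(2)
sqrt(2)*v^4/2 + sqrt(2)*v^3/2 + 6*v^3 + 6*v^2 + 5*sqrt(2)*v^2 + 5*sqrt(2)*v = v*(v + sqrt(2))*(v + 5*sqrt(2))*(sqrt(2)*v/2 + sqrt(2)/2)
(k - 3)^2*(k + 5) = k^3 - k^2 - 21*k + 45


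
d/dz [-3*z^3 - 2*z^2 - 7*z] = -9*z^2 - 4*z - 7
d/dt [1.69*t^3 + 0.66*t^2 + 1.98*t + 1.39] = 5.07*t^2 + 1.32*t + 1.98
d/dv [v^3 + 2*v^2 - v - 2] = 3*v^2 + 4*v - 1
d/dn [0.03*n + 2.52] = 0.0300000000000000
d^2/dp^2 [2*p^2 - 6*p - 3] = 4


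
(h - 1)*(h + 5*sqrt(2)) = h^2 - h + 5*sqrt(2)*h - 5*sqrt(2)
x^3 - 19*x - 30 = (x - 5)*(x + 2)*(x + 3)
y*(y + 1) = y^2 + y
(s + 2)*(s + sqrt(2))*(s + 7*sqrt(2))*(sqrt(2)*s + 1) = sqrt(2)*s^4 + 2*sqrt(2)*s^3 + 17*s^3 + 22*sqrt(2)*s^2 + 34*s^2 + 14*s + 44*sqrt(2)*s + 28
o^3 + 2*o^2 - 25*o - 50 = (o - 5)*(o + 2)*(o + 5)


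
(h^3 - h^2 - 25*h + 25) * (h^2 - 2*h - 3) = h^5 - 3*h^4 - 26*h^3 + 78*h^2 + 25*h - 75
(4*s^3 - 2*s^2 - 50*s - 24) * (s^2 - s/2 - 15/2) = 4*s^5 - 4*s^4 - 79*s^3 + 16*s^2 + 387*s + 180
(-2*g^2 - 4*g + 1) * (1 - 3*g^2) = 6*g^4 + 12*g^3 - 5*g^2 - 4*g + 1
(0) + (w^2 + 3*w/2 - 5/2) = w^2 + 3*w/2 - 5/2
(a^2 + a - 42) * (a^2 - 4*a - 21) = a^4 - 3*a^3 - 67*a^2 + 147*a + 882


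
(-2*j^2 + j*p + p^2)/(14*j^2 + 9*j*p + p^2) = (-j + p)/(7*j + p)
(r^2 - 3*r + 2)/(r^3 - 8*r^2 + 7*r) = (r - 2)/(r*(r - 7))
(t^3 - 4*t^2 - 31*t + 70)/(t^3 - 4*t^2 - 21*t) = (t^2 + 3*t - 10)/(t*(t + 3))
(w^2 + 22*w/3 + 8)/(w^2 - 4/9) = 3*(3*w^2 + 22*w + 24)/(9*w^2 - 4)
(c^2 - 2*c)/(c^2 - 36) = c*(c - 2)/(c^2 - 36)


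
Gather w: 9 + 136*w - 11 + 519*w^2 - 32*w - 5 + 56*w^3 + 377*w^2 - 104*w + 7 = 56*w^3 + 896*w^2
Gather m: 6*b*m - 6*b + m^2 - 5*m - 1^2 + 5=-6*b + m^2 + m*(6*b - 5) + 4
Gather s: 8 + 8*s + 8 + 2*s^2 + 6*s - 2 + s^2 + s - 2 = 3*s^2 + 15*s + 12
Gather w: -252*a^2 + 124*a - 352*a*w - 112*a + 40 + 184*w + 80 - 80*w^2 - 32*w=-252*a^2 + 12*a - 80*w^2 + w*(152 - 352*a) + 120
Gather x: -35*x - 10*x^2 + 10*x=-10*x^2 - 25*x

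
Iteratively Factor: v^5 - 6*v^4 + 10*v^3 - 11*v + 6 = (v - 1)*(v^4 - 5*v^3 + 5*v^2 + 5*v - 6) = (v - 2)*(v - 1)*(v^3 - 3*v^2 - v + 3) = (v - 2)*(v - 1)^2*(v^2 - 2*v - 3) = (v - 3)*(v - 2)*(v - 1)^2*(v + 1)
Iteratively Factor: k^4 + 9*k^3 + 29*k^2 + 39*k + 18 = (k + 2)*(k^3 + 7*k^2 + 15*k + 9) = (k + 2)*(k + 3)*(k^2 + 4*k + 3) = (k + 1)*(k + 2)*(k + 3)*(k + 3)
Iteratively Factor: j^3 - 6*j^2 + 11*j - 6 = (j - 2)*(j^2 - 4*j + 3) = (j - 2)*(j - 1)*(j - 3)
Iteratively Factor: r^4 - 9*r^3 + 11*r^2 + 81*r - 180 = (r - 4)*(r^3 - 5*r^2 - 9*r + 45) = (r - 5)*(r - 4)*(r^2 - 9) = (r - 5)*(r - 4)*(r - 3)*(r + 3)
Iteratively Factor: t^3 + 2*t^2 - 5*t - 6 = (t + 3)*(t^2 - t - 2) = (t - 2)*(t + 3)*(t + 1)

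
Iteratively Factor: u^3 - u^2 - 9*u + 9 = (u - 1)*(u^2 - 9) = (u - 1)*(u + 3)*(u - 3)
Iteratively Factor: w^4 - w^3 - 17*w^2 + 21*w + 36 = (w + 4)*(w^3 - 5*w^2 + 3*w + 9) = (w + 1)*(w + 4)*(w^2 - 6*w + 9) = (w - 3)*(w + 1)*(w + 4)*(w - 3)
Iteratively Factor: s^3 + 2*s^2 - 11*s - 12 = (s + 1)*(s^2 + s - 12) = (s - 3)*(s + 1)*(s + 4)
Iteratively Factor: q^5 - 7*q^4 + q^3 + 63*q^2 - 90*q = (q - 5)*(q^4 - 2*q^3 - 9*q^2 + 18*q) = q*(q - 5)*(q^3 - 2*q^2 - 9*q + 18) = q*(q - 5)*(q - 3)*(q^2 + q - 6) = q*(q - 5)*(q - 3)*(q + 3)*(q - 2)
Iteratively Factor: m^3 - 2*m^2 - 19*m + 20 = (m - 1)*(m^2 - m - 20) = (m - 1)*(m + 4)*(m - 5)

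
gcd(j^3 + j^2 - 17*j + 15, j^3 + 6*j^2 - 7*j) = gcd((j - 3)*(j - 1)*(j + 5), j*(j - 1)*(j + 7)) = j - 1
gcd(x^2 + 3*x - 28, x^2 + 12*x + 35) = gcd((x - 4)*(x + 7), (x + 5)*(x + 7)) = x + 7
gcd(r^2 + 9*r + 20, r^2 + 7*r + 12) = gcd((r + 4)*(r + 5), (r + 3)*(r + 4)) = r + 4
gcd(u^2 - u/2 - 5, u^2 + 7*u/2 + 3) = u + 2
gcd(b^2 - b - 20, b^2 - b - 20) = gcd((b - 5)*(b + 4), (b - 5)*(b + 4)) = b^2 - b - 20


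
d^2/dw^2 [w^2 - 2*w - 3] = 2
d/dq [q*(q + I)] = 2*q + I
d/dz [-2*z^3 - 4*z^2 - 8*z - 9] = -6*z^2 - 8*z - 8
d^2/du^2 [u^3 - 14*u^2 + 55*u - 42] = 6*u - 28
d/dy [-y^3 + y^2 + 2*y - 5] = -3*y^2 + 2*y + 2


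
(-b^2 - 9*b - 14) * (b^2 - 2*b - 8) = -b^4 - 7*b^3 + 12*b^2 + 100*b + 112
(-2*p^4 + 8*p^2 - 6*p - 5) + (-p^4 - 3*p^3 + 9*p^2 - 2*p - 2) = -3*p^4 - 3*p^3 + 17*p^2 - 8*p - 7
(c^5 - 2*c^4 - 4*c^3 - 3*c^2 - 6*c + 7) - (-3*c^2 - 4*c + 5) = c^5 - 2*c^4 - 4*c^3 - 2*c + 2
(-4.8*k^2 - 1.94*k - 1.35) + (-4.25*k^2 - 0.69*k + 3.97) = -9.05*k^2 - 2.63*k + 2.62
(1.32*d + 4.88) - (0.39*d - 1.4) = 0.93*d + 6.28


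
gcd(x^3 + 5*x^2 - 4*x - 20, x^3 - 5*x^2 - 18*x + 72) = 1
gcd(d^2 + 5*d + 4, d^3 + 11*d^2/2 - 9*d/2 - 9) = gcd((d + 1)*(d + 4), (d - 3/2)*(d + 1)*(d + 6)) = d + 1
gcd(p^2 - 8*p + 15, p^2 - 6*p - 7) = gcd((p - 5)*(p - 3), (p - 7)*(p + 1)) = 1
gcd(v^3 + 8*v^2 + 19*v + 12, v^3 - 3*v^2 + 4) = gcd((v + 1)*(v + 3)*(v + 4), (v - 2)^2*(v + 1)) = v + 1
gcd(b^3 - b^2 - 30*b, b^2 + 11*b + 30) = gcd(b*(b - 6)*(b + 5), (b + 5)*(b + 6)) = b + 5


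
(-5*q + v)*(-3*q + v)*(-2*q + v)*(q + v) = -30*q^4 + q^3*v + 21*q^2*v^2 - 9*q*v^3 + v^4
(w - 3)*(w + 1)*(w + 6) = w^3 + 4*w^2 - 15*w - 18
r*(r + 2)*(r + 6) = r^3 + 8*r^2 + 12*r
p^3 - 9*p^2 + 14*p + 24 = (p - 6)*(p - 4)*(p + 1)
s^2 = s^2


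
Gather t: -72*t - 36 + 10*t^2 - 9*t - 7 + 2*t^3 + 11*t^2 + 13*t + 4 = 2*t^3 + 21*t^2 - 68*t - 39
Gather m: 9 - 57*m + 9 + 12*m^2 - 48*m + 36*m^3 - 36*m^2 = 36*m^3 - 24*m^2 - 105*m + 18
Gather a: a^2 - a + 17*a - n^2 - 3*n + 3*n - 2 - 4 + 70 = a^2 + 16*a - n^2 + 64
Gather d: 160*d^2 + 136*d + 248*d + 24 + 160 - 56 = 160*d^2 + 384*d + 128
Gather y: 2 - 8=-6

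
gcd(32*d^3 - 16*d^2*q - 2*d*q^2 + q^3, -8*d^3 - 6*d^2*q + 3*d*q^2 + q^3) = -8*d^2 + 2*d*q + q^2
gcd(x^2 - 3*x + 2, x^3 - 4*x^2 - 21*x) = 1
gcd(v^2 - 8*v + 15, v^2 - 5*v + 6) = v - 3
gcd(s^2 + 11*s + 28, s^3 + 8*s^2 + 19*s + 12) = s + 4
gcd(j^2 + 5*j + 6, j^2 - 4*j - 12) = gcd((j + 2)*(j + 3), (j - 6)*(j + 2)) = j + 2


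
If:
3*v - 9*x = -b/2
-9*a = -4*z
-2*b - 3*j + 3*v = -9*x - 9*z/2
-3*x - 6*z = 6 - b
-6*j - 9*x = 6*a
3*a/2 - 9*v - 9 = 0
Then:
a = -120/49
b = -1674/49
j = 6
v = -69/49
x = -116/49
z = -270/49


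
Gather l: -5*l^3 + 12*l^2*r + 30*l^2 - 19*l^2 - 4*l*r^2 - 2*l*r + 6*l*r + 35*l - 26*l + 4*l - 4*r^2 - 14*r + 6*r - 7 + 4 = -5*l^3 + l^2*(12*r + 11) + l*(-4*r^2 + 4*r + 13) - 4*r^2 - 8*r - 3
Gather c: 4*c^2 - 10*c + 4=4*c^2 - 10*c + 4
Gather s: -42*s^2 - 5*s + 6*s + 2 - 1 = -42*s^2 + s + 1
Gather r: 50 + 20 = 70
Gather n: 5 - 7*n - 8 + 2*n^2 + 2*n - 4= 2*n^2 - 5*n - 7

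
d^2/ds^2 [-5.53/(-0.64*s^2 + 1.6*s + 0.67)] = (4.530176*s^2 - 11.32544*s - 5.53*(1.28*s - 1.6)*(2.56*s - 3.2) - 4.742528)/(-0.64*s^2 + 1.6*s + 0.67)^3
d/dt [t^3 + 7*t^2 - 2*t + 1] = 3*t^2 + 14*t - 2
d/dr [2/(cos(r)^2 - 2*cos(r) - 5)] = 4*(cos(r) - 1)*sin(r)/(sin(r)^2 + 2*cos(r) + 4)^2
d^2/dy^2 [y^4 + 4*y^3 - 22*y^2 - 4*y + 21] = 12*y^2 + 24*y - 44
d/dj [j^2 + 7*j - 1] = 2*j + 7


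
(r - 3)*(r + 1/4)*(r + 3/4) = r^3 - 2*r^2 - 45*r/16 - 9/16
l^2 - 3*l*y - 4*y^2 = (l - 4*y)*(l + y)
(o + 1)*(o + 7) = o^2 + 8*o + 7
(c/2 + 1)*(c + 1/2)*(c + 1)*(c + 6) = c^4/2 + 19*c^3/4 + 49*c^2/4 + 11*c + 3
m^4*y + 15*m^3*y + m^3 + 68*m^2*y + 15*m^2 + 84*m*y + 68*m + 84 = (m + 2)*(m + 6)*(m + 7)*(m*y + 1)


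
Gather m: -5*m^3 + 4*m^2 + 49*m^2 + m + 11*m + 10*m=-5*m^3 + 53*m^2 + 22*m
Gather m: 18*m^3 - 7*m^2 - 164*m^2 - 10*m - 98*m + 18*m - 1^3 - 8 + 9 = 18*m^3 - 171*m^2 - 90*m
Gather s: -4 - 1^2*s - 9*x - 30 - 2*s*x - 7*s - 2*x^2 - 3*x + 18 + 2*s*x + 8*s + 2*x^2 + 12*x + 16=0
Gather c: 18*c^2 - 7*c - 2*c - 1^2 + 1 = 18*c^2 - 9*c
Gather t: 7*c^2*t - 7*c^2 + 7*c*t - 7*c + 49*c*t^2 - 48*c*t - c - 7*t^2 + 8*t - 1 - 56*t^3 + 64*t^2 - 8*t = -7*c^2 - 8*c - 56*t^3 + t^2*(49*c + 57) + t*(7*c^2 - 41*c) - 1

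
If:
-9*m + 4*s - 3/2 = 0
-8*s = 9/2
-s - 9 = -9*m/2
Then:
No Solution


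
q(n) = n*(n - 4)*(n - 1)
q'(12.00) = 316.00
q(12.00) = 1056.00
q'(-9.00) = 337.00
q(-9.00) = -1170.00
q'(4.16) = 14.32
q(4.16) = 2.10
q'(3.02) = 1.16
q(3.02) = -5.98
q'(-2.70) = 52.87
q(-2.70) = -66.93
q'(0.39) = 0.56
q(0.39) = 0.86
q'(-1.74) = 30.48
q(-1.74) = -27.37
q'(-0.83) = 14.37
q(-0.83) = -7.34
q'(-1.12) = 18.96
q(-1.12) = -12.16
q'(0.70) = -1.53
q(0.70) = 0.69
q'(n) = n*(n - 4) + n*(n - 1) + (n - 4)*(n - 1)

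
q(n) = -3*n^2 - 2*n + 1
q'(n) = -6*n - 2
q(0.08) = 0.82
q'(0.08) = -2.48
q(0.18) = 0.54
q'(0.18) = -3.08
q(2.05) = -15.71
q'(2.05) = -14.30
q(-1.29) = -1.41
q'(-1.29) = 5.74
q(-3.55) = -29.71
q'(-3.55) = 19.30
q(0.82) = -2.66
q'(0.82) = -6.92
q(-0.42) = 1.31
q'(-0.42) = 0.52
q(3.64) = -46.03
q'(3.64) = -23.84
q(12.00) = -455.00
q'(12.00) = -74.00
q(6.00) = -119.00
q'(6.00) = -38.00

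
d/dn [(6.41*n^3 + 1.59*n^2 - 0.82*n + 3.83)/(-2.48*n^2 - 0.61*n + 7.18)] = (-15.8968*n^4 - 7.8202*n^3 + 135.0679*n^2 + 41.8292*n - 3.5513)/(6.1504*n^4 + 3.0256*n^3 - 35.2407*n^2 - 8.7596*n + 51.5524)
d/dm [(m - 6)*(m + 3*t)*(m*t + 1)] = t*(m - 6)*(m + 3*t) + (m - 6)*(m*t + 1) + (m + 3*t)*(m*t + 1)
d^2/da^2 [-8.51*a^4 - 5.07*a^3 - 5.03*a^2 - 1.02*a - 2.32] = -102.12*a^2 - 30.42*a - 10.06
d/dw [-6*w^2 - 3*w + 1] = -12*w - 3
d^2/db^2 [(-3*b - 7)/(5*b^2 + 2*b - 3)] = 2*(-4*(3*b + 7)*(5*b + 1)^2 + (45*b + 41)*(5*b^2 + 2*b - 3))/(5*b^2 + 2*b - 3)^3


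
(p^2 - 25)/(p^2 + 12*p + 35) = (p - 5)/(p + 7)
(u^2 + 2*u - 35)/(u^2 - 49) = (u - 5)/(u - 7)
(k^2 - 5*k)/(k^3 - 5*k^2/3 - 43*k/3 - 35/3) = 3*k/(3*k^2 + 10*k + 7)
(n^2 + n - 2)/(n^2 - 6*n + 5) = (n + 2)/(n - 5)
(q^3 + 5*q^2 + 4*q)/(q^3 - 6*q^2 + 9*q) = (q^2 + 5*q + 4)/(q^2 - 6*q + 9)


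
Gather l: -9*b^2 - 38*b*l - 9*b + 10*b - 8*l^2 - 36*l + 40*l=-9*b^2 + b - 8*l^2 + l*(4 - 38*b)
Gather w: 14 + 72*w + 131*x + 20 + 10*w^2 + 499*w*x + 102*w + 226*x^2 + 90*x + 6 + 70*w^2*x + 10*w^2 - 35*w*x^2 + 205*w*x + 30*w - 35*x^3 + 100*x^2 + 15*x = w^2*(70*x + 20) + w*(-35*x^2 + 704*x + 204) - 35*x^3 + 326*x^2 + 236*x + 40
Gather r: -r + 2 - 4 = -r - 2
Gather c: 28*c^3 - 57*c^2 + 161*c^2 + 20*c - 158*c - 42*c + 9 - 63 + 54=28*c^3 + 104*c^2 - 180*c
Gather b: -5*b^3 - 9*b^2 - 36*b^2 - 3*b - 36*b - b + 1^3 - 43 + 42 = -5*b^3 - 45*b^2 - 40*b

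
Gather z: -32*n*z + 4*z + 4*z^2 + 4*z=4*z^2 + z*(8 - 32*n)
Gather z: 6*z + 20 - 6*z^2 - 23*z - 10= -6*z^2 - 17*z + 10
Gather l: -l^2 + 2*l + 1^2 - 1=-l^2 + 2*l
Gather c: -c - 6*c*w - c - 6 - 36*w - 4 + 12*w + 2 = c*(-6*w - 2) - 24*w - 8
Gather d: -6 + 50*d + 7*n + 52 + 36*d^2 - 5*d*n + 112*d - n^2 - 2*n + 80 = 36*d^2 + d*(162 - 5*n) - n^2 + 5*n + 126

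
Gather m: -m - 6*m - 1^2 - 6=-7*m - 7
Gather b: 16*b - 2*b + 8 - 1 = 14*b + 7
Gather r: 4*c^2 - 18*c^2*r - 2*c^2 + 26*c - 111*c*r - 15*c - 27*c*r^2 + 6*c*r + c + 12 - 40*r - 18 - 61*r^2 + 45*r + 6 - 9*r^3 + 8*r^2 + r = 2*c^2 + 12*c - 9*r^3 + r^2*(-27*c - 53) + r*(-18*c^2 - 105*c + 6)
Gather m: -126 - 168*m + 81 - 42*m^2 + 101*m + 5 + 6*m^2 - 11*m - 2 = -36*m^2 - 78*m - 42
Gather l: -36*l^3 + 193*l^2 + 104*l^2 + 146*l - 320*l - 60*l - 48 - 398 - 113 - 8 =-36*l^3 + 297*l^2 - 234*l - 567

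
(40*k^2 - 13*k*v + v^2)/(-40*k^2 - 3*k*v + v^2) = (-5*k + v)/(5*k + v)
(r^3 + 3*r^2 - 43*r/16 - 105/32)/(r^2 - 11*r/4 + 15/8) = (8*r^2 + 34*r + 21)/(4*(2*r - 3))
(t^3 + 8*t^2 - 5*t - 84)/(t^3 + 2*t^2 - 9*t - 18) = (t^2 + 11*t + 28)/(t^2 + 5*t + 6)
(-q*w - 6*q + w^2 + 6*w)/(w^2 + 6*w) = (-q + w)/w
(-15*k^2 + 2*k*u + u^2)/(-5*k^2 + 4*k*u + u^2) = (-3*k + u)/(-k + u)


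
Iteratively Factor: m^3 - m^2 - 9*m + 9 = (m - 3)*(m^2 + 2*m - 3) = (m - 3)*(m + 3)*(m - 1)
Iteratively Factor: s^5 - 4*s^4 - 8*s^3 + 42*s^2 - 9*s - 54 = (s + 1)*(s^4 - 5*s^3 - 3*s^2 + 45*s - 54) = (s + 1)*(s + 3)*(s^3 - 8*s^2 + 21*s - 18) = (s - 3)*(s + 1)*(s + 3)*(s^2 - 5*s + 6) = (s - 3)^2*(s + 1)*(s + 3)*(s - 2)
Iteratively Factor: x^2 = (x)*(x)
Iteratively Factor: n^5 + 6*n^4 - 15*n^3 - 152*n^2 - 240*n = (n + 3)*(n^4 + 3*n^3 - 24*n^2 - 80*n) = (n + 3)*(n + 4)*(n^3 - n^2 - 20*n) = (n - 5)*(n + 3)*(n + 4)*(n^2 + 4*n) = (n - 5)*(n + 3)*(n + 4)^2*(n)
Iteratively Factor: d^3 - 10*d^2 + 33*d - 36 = (d - 3)*(d^2 - 7*d + 12) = (d - 3)^2*(d - 4)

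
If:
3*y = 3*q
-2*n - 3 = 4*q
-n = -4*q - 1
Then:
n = -2/3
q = -5/12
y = -5/12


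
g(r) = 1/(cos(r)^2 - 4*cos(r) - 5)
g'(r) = (2*sin(r)*cos(r) - 4*sin(r))/(cos(r)^2 - 4*cos(r) - 5)^2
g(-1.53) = -0.19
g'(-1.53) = 0.15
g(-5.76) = -0.13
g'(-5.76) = -0.02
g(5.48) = -0.14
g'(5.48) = 0.04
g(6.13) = -0.13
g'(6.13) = 0.00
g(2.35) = -0.59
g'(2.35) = -1.34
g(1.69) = -0.22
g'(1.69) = -0.21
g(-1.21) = -0.16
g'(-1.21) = 0.08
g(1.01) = -0.15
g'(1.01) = -0.05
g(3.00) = -16.68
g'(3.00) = -234.85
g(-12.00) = -0.13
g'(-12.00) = -0.02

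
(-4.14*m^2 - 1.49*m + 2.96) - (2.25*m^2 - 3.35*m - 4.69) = -6.39*m^2 + 1.86*m + 7.65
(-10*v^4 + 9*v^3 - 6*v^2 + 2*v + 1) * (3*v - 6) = -30*v^5 + 87*v^4 - 72*v^3 + 42*v^2 - 9*v - 6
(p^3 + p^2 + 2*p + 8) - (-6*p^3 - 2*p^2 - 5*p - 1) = 7*p^3 + 3*p^2 + 7*p + 9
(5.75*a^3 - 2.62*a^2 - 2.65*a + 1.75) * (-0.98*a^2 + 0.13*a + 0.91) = -5.635*a^5 + 3.3151*a^4 + 7.4889*a^3 - 4.4437*a^2 - 2.184*a + 1.5925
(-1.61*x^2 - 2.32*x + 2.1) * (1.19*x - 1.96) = -1.9159*x^3 + 0.3948*x^2 + 7.0462*x - 4.116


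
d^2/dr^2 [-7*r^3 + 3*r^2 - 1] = 6 - 42*r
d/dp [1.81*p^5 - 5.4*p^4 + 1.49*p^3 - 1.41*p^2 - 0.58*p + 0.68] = 9.05*p^4 - 21.6*p^3 + 4.47*p^2 - 2.82*p - 0.58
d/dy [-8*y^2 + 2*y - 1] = 2 - 16*y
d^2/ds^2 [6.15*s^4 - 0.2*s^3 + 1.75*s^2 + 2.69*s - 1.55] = 73.8*s^2 - 1.2*s + 3.5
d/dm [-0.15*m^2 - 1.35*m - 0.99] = -0.3*m - 1.35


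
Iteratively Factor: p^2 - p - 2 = (p + 1)*(p - 2)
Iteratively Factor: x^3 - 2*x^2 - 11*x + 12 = (x - 4)*(x^2 + 2*x - 3) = (x - 4)*(x - 1)*(x + 3)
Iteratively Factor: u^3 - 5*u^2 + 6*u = (u)*(u^2 - 5*u + 6) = u*(u - 3)*(u - 2)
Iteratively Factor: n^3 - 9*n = (n + 3)*(n^2 - 3*n) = n*(n + 3)*(n - 3)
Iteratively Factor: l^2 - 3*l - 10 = (l + 2)*(l - 5)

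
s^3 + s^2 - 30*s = s*(s - 5)*(s + 6)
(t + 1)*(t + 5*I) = t^2 + t + 5*I*t + 5*I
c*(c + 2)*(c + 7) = c^3 + 9*c^2 + 14*c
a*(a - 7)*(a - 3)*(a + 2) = a^4 - 8*a^3 + a^2 + 42*a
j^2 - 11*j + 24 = (j - 8)*(j - 3)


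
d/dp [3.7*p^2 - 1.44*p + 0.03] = 7.4*p - 1.44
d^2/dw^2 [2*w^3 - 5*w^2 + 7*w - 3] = 12*w - 10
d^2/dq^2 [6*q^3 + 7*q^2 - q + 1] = 36*q + 14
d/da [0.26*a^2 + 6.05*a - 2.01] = 0.52*a + 6.05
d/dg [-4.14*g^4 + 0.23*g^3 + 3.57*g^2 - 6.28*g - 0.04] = -16.56*g^3 + 0.69*g^2 + 7.14*g - 6.28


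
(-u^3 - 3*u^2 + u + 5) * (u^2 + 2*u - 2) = -u^5 - 5*u^4 - 3*u^3 + 13*u^2 + 8*u - 10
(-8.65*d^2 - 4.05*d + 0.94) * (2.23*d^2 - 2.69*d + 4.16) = -19.2895*d^4 + 14.237*d^3 - 22.9933*d^2 - 19.3766*d + 3.9104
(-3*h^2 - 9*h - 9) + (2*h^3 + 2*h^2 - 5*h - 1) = 2*h^3 - h^2 - 14*h - 10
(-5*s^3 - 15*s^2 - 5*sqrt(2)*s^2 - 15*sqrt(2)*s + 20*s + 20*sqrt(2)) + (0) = -5*s^3 - 15*s^2 - 5*sqrt(2)*s^2 - 15*sqrt(2)*s + 20*s + 20*sqrt(2)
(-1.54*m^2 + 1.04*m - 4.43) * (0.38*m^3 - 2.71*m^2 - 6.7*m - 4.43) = -0.5852*m^5 + 4.5686*m^4 + 5.8162*m^3 + 11.8595*m^2 + 25.0738*m + 19.6249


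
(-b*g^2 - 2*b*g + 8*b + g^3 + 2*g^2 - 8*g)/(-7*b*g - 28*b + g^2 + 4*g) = (b*g - 2*b - g^2 + 2*g)/(7*b - g)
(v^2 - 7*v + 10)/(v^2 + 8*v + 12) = (v^2 - 7*v + 10)/(v^2 + 8*v + 12)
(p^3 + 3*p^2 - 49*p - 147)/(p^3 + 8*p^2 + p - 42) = (p - 7)/(p - 2)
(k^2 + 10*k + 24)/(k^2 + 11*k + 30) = (k + 4)/(k + 5)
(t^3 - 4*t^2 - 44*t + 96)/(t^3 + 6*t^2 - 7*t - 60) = (t^3 - 4*t^2 - 44*t + 96)/(t^3 + 6*t^2 - 7*t - 60)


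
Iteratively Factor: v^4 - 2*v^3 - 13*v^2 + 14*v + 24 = (v + 3)*(v^3 - 5*v^2 + 2*v + 8) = (v - 2)*(v + 3)*(v^2 - 3*v - 4) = (v - 2)*(v + 1)*(v + 3)*(v - 4)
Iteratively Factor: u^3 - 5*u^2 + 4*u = (u)*(u^2 - 5*u + 4) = u*(u - 4)*(u - 1)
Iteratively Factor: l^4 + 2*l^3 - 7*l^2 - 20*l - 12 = (l + 1)*(l^3 + l^2 - 8*l - 12) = (l + 1)*(l + 2)*(l^2 - l - 6) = (l + 1)*(l + 2)^2*(l - 3)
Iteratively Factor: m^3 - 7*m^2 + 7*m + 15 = (m - 5)*(m^2 - 2*m - 3) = (m - 5)*(m - 3)*(m + 1)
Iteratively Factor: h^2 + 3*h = (h)*(h + 3)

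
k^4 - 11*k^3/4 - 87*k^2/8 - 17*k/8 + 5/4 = (k - 5)*(k - 1/4)*(k + 1/2)*(k + 2)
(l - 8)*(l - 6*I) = l^2 - 8*l - 6*I*l + 48*I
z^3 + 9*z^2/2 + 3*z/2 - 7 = (z - 1)*(z + 2)*(z + 7/2)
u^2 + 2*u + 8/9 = (u + 2/3)*(u + 4/3)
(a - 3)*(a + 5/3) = a^2 - 4*a/3 - 5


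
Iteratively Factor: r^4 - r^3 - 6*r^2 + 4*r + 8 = (r - 2)*(r^3 + r^2 - 4*r - 4) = (r - 2)*(r + 2)*(r^2 - r - 2) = (r - 2)*(r + 1)*(r + 2)*(r - 2)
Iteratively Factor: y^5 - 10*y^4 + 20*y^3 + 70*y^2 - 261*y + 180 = (y - 3)*(y^4 - 7*y^3 - y^2 + 67*y - 60) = (y - 3)*(y - 1)*(y^3 - 6*y^2 - 7*y + 60) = (y - 5)*(y - 3)*(y - 1)*(y^2 - y - 12) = (y - 5)*(y - 4)*(y - 3)*(y - 1)*(y + 3)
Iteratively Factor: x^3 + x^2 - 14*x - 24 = (x + 3)*(x^2 - 2*x - 8) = (x - 4)*(x + 3)*(x + 2)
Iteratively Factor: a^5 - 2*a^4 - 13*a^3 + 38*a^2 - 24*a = (a - 2)*(a^4 - 13*a^2 + 12*a) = a*(a - 2)*(a^3 - 13*a + 12) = a*(a - 2)*(a + 4)*(a^2 - 4*a + 3) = a*(a - 2)*(a - 1)*(a + 4)*(a - 3)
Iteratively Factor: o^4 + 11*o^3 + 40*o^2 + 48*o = (o)*(o^3 + 11*o^2 + 40*o + 48) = o*(o + 4)*(o^2 + 7*o + 12) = o*(o + 3)*(o + 4)*(o + 4)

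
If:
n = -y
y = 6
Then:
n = -6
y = 6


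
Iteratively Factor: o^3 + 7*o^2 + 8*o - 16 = (o + 4)*(o^2 + 3*o - 4) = (o - 1)*(o + 4)*(o + 4)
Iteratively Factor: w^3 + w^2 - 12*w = (w + 4)*(w^2 - 3*w) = w*(w + 4)*(w - 3)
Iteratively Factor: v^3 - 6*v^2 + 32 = (v - 4)*(v^2 - 2*v - 8) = (v - 4)*(v + 2)*(v - 4)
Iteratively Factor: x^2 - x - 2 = (x + 1)*(x - 2)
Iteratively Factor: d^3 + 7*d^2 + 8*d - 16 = (d + 4)*(d^2 + 3*d - 4) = (d + 4)^2*(d - 1)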